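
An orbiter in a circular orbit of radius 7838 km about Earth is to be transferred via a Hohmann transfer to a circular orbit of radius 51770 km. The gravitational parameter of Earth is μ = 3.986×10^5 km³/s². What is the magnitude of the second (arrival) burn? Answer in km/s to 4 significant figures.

Transfer-ellipse semi-major axis a_t = (r₁ + r₂)/2 = (7838 + 51770)/2 = 29804 km.
On the circular orbit at r = 51770 km, v_c = √(μ/r) = 2.775 km/s.
Vis-viva on the transfer ellipse at r = 51770 km gives v_t = √[μ(2/r − 1/a_t)] = 1.423 km/s.
Δv₂ = |v_t − v_c| = |1.423 − 2.775| = 1.352 km/s.

Δv₂ = 1.352 km/s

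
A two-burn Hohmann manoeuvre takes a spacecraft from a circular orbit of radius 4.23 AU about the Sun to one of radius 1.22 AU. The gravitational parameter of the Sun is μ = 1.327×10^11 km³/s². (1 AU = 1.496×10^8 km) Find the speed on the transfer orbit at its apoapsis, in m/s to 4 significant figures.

In km: r₁ = 4.23 × 1.496×10^8 = 6.32808×10^8 km; r₂ = 1.22 × 1.496×10^8 = 1.82512×10^8 km.
Transfer-ellipse semi-major axis a_t = (r₁ + r₂)/2 = (6.32808×10^8 + 1.82512×10^8)/2 = 4.0766×10^8 km.
At apoapsis, r = 6.32808×10^8 km.
Vis-viva: v = √[μ(2/r − 1/a_t)] = √[1.327×10^11 × (2/6.32808×10^8 − 1/4.0766×10^8)] = 9.689 km/s.

v = 9689 m/s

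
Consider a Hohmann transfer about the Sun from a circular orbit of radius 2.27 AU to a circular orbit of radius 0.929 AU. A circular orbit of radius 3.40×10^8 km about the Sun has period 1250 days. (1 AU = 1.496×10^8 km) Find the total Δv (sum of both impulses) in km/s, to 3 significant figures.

From Kepler's third law T² = 4π²r³/μ at r = 3.40×10^8 km, T = 1250 days = 1250 × 86400 s = 1.080×10^8 s: μ = 4π²r³/T² = 1.33030×10^11 km³/s².
In km: r₁ = 2.27 × 1.496×10^8 = 3.39592×10^8 km; r₂ = 0.929 × 1.496×10^8 = 1.389784×10^8 km.
The Hohmann ellipse has a_t = (r₁ + r₂)/2 = 2.392852×10^8 km.
Circular speed at r₁: v₁ = √(μ/r₁) = √(1.33030×10^11/3.39592×10^8) = 19.792 km/s.
Transfer-orbit speed at r₁ (vis-viva): v_a = √[μ(2/r₁ − 1/a_t)] = 15.084 km/s.
First burn Δv₁ = |v_a − v₁| = 4.708 km/s.
At r₂, v₂ = √(μ/r₂) = 30.93861 km/s.
Transfer-orbit speed at r₂: v_p = √[μ(2/r₂ − 1/a_t)] = 36.85714 km/s.
Second burn Δv₂ = |v₂ − v_p| = 5.919 km/s.
Δv = Δv₁ + Δv₂ = 4.708 + 5.919 = 10.63 km/s.

Δv = 10.6 km/s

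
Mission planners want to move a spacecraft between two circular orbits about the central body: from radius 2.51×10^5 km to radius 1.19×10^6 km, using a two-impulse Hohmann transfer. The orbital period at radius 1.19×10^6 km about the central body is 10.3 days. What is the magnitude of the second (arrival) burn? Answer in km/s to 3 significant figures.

From Kepler's third law T² = 4π²r³/μ at r = 1.19×10^6 km, T = 10.3 days = 10.3 × 86400 s = 8.8992×10^5 s: μ = 4π²r³/T² = 8.40038×10^7 km³/s².
Semi-major axis of the transfer orbit: a_t = (2.510×10^5 + 1.190×10^6)/2 = 7.205×10^5 km.
On the circular orbit at r = 1.190×10^6 km, v_c = √(μ/r) = 8.402 km/s.
Vis-viva on the transfer ellipse at r = 1.190×10^6 km gives v_t = √[μ(2/r − 1/a_t)] = 4.959 km/s.
Δv₂ = |v_t − v_c| = |4.959 − 8.402| = 3.443 km/s.

Δv₂ = 3.44 km/s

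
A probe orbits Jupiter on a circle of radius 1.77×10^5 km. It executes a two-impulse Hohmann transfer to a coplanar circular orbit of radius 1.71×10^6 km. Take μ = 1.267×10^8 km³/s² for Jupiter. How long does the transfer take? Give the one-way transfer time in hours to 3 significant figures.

Semi-major axis of the transfer orbit: a_t = (1.770×10^5 + 1.710×10^6)/2 = 9.435×10^5 km.
Transfer time t = π√(a_t³/μ) = π√((9.435×10^5)³ / 1.267×10^8) = 2.558×10^5 s.
Converting: 2.558×10^5 s ÷ 3600 s/hour = 71.1 hours.

t = 71.1 hours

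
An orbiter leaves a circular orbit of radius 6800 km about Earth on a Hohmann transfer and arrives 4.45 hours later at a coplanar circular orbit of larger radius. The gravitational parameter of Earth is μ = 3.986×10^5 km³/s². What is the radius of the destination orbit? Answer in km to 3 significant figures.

r₂ = 36800 km

Transfer time t = 4.45 hours = 16020 s, and t = π√(a_t³/μ).
So a_t = (μ t²/π²)^(1/3) = (3.986×10^5 × (16020)² / π²)^(1/3) = 21803 km.
Since a_t = (r₁ + r₂)/2, r₂ = 2a_t − r₁ = 2×21803 − 6800 = 36806 km.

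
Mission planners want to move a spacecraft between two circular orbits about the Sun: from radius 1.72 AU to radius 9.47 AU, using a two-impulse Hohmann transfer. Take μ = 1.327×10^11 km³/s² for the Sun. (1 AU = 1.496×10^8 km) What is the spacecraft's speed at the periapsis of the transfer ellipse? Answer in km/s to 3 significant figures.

v = 29.5 km/s

In km: r₁ = 1.72 × 1.496×10^8 = 2.57312×10^8 km; r₂ = 9.47 × 1.496×10^8 = 1.416712×10^9 km.
Transfer-ellipse semi-major axis a_t = (r₁ + r₂)/2 = (2.57312×10^8 + 1.416712×10^9)/2 = 8.37012×10^8 km.
The periapsis of the transfer ellipse is at r = 2.57312×10^8 km.
Applying v² = μ(2/r − 1/a_t): v = 29.54 km/s.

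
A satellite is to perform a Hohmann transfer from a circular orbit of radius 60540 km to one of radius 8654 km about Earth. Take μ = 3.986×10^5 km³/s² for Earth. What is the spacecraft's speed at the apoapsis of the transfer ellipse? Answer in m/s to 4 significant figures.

Semi-major axis of the transfer orbit: a_t = (60540 + 8654)/2 = 34597 km.
At apoapsis, r = 60540 km.
From the vis-viva equation, v = √[μ(2/r − 1/a_t)] = 1.283 km/s.

v = 1283 m/s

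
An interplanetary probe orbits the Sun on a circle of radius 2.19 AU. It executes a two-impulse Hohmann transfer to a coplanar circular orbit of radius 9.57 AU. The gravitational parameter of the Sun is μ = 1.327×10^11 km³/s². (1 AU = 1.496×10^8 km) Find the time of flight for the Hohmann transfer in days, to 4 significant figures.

t = 2604 days

In km: r₁ = 2.19 × 1.496×10^8 = 3.27624×10^8 km; r₂ = 9.57 × 1.496×10^8 = 1.431672×10^9 km.
Semi-major axis of the transfer orbit: a_t = (3.27624×10^8 + 1.431672×10^9)/2 = 8.79648×10^8 km.
Transfer time t = π√(a_t³/μ) = π√((8.79648×10^8)³ / 1.327×10^11) = 2.250×10^8 s.
Converting: 2.250×10^8 s ÷ 86400 s/day = 2604 days.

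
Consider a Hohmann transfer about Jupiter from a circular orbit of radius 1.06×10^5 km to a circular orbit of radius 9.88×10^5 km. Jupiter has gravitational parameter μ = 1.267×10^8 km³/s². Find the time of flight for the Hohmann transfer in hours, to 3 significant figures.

t = 31.4 hours

Semi-major axis of the transfer orbit: a_t = (1.060×10^5 + 9.880×10^5)/2 = 5.470×10^5 km.
Transfer time t = π√(a_t³/μ) = π√((5.470×10^5)³ / 1.267×10^8) = 1.129×10^5 s.
Converting: 1.129×10^5 s ÷ 3600 s/hour = 31.4 hours.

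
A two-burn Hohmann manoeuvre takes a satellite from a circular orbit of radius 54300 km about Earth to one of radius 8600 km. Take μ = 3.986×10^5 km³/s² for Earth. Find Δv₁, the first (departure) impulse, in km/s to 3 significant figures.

Δv₁ = 1.29 km/s

Transfer-ellipse semi-major axis a_t = (r₁ + r₂)/2 = (54300 + 8600)/2 = 31450 km.
On the circular orbit at r = 54300 km, v_c = √(μ/r) = 2.7094 km/s.
Transfer-orbit speed at the same r (vis-viva, a = a_t): v_t = √[μ(2/r − 1/a_t)] = 1.4168 km/s.
Δv₁ = |v_t − v_c| = |1.4168 − 2.7094| = 1.293 km/s.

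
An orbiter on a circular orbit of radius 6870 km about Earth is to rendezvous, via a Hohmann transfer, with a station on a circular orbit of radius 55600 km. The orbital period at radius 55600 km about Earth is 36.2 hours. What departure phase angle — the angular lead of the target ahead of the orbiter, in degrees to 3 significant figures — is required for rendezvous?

φ = 104°

From Kepler's third law T² = 4π²r³/μ at r = 55600 km, T = 36.2 hours = 36.2 × 3600 s = 1.3032×10^5 s: μ = 4π²r³/T² = 3.99542×10^5 km³/s².
Transfer-ellipse semi-major axis a_t = (r₁ + r₂)/2 = (6870 + 55600)/2 = 31235 km.
The half-period of the transfer ellipse is t = π√(a_t³/μ) = 27437 s.
Target angular speed ω₂ = √(μ/r₂³) = 4.8214×10^-5 rad/s.
Angle swept by the target during transfer: ω₂·t = 1.3228 rad = 75.79°.
Arrival is 180° from departure on the ellipse, so φ = 180° − 75.79° = 104°.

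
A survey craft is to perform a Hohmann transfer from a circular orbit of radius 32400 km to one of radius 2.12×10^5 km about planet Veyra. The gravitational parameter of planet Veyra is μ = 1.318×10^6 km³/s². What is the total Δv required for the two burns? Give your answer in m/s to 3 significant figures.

Transfer-ellipse semi-major axis a_t = (r₁ + r₂)/2 = (32400 + 2.120×10^5)/2 = 1.222×10^5 km.
At r₁ the circular-orbit speed is v₁ = √(μ/r₁) = 6.3780 km/s.
On the transfer ellipse at r₁, vis-viva equation gives v_p = √[μ(2/r₁ − 1/a_t)] = 8.4007 km/s.
First burn Δv₁ = |v_p − v₁| = 2.0227 km/s.
At r₂, v₂ = √(μ/r₂) = 2.4934 km/s.
Transfer-orbit speed at r₂: v_a = √[μ(2/r₂ − 1/a_t)] = 1.2839 km/s.
Second burn Δv₂ = |v₂ − v_a| = 1.2095 km/s.
Total Δv = Δv₁ + Δv₂ = 3.232 km/s.

Δv = 3230 m/s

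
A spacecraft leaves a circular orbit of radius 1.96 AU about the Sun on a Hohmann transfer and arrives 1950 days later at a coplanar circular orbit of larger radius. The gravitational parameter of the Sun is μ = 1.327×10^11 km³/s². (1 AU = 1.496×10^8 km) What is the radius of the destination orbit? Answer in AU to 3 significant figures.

In km: r₁ = 1.96 × 1.496×10^8 = 2.93216×10^8 km.
Transfer time t = 1950 days = 1.6848×10^8 s, and t = π√(a_t³/μ).
So a_t = (μ t²/π²)^(1/3) = (1.327×10^11 × (1.6848×10^8)² / π²)^(1/3) = 7.2536×10^8 km.
Since a_t = (r₁ + r₂)/2, r₂ = 2a_t − r₁ = 2×7.2536×10^8 − 2.93216×10^8 = 1.157504×10^9 km.
In AU: r₂ = 1.157504×10^9 / 1.496×10^8 = 7.74 AU.

r₂ = 7.74 AU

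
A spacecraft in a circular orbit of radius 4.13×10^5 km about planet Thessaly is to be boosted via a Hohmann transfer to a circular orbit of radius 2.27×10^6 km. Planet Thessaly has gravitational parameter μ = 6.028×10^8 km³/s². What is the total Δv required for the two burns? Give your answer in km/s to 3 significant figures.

Semi-major axis of the transfer orbit: a_t = (4.130×10^5 + 2.270×10^6)/2 = 1.3415×10^6 km.
Circular speed at r₁: v₁ = √(μ/r₁) = √(6.028×10^8/4.130×10^5) = 38.204 km/s.
On the transfer ellipse at r₁, v² = μ(2/r − 1/a) gives v_p = √[μ(2/r₁ − 1/a_t)] = 49.697 km/s.
First burn Δv₁ = |v_p − v₁| = 11.493 km/s.
Circular speed at r₂: v₂ = √(μ/r₂) = 16.29573 km/s.
Transfer-orbit speed at r₂: v_a = √[μ(2/r₂ − 1/a_t)] = 9.041768 km/s.
Second burn Δv₂ = |v₂ − v_a| = 7.2540 km/s.
Δv = Δv₁ + Δv₂ = 11.493 + 7.2540 = 18.75 km/s.

Δv = 18.7 km/s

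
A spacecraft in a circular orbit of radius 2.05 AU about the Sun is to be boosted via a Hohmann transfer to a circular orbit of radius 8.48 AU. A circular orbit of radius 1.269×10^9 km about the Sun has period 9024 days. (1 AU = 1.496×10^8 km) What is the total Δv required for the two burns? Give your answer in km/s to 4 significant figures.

Δv = 9.444 km/s

From Kepler's third law T² = 4π²r³/μ at r = 1.269×10^9 km, T = 9024 days = 9024 × 86400 s = 7.796736×10^8 s: μ = 4π²r³/T² = 1.32715×10^11 km³/s².
In km: r₁ = 2.05 × 1.496×10^8 = 3.0668×10^8 km; r₂ = 8.48 × 1.496×10^8 = 1.268608×10^9 km.
Semi-major axis of the transfer orbit: a_t = (3.0668×10^8 + 1.268608×10^9)/2 = 7.87644×10^8 km.
Circular speed at r₁: v₁ = √(μ/r₁) = √(1.32715×10^11/3.0668×10^8) = 20.803 km/s.
On the transfer ellipse at r₁, vis-viva equation gives v_p = √[μ(2/r₁ − 1/a_t)] = 26.401 km/s.
First burn Δv₁ = |v_p − v₁| = 5.598 km/s.
Circular speed at r₂: v₂ = √(μ/r₂) = 10.228 km/s.
Transfer-orbit speed at r₂: v_a = √[μ(2/r₂ − 1/a_t)] = 6.3822 km/s.
Second burn Δv₂ = |v₂ − v_a| = 3.846 km/s.
Δv = Δv₁ + Δv₂ = 5.598 + 3.846 = 9.444 km/s.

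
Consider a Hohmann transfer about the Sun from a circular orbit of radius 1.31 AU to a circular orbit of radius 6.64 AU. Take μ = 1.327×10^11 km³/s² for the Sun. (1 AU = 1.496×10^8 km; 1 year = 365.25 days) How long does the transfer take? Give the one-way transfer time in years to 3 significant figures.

In km: r₁ = 1.31 × 1.496×10^8 = 1.95976×10^8 km; r₂ = 6.64 × 1.496×10^8 = 9.93344×10^8 km.
Semi-major axis of the transfer orbit: a_t = (1.95976×10^8 + 9.93344×10^8)/2 = 5.9466×10^8 km.
By Kepler's third law the transfer-orbit period is T = 2π√(a_t³/μ), so t = T/2 = 1.251×10^8 s.
Converting: 1.251×10^8 s ÷ 3.15576×10^7 s/year (365.25 × 86400) = 3.96 years.

t = 3.96 years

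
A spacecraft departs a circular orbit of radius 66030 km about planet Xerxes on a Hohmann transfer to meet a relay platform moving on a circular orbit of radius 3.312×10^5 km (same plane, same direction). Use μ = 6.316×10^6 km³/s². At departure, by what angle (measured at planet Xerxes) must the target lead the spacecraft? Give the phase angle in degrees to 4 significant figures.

φ = 96.41°

The Hohmann ellipse has a_t = (r₁ + r₂)/2 = 1.98615×10^5 km.
The half-period of the transfer ellipse is t = π√(a_t³/μ) = 1.106×10^5 s.
The target's mean motion on its circular orbit is ω₂ = √(μ/r₂³) = 1.319×10^-5 rad/s.
Angle swept by the target during transfer: ω₂·t = 1.459 rad = 83.59°.
The spacecraft traverses 180° on the transfer ellipse, so the target must lead by 180° − 83.59° = 96.41°.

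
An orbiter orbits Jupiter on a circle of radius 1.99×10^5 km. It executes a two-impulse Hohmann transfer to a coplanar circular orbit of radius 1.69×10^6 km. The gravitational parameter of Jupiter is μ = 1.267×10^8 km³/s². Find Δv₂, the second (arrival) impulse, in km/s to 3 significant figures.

Δv₂ = 4.68 km/s

The Hohmann ellipse has a_t = (r₁ + r₂)/2 = 9.445×10^5 km.
On the circular orbit at r = 1.690×10^6 km, v_c = √(μ/r) = 8.6585 km/s.
Vis-viva on the transfer ellipse at r = 1.690×10^6 km gives v_t = √[μ(2/r − 1/a_t)] = 3.9744 km/s.
Δv₂ = |v_t − v_c| = |3.9744 − 8.6585| = 4.684 km/s.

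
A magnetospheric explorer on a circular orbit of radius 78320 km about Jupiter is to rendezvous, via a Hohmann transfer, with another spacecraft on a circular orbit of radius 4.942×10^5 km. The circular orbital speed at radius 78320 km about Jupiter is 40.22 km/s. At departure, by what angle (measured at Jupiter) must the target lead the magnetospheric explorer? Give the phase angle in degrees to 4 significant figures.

φ = 100.6°

From the circular-orbit relation v² = μ/r at r = 78320 km: μ = v²r = (40.22)² × 78320 = 1.26694×10^8 km³/s².
The Hohmann ellipse has a_t = (r₁ + r₂)/2 = 2.8626×10^5 km.
The half-period of the transfer ellipse is t = π√(a_t³/μ) = 42747.7 s.
Target angular speed ω₂ = √(μ/r₂³) = 3.23985×10^-5 rad/s.
Angle swept by the target during transfer: ω₂·t = 1.38496 rad = 79.352°.
The magnetospheric explorer traverses 180° on the transfer ellipse, so the target must lead by 180° − 79.352° = 100.6°.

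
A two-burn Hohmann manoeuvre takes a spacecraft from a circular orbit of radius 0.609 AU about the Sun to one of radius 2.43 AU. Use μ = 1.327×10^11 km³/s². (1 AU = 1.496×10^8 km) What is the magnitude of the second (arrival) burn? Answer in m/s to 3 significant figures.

Δv₂ = 7010 m/s

In km: r₁ = 0.609 × 1.496×10^8 = 9.11064×10^7 km; r₂ = 2.43 × 1.496×10^8 = 3.63528×10^8 km.
Transfer-ellipse semi-major axis a_t = (r₁ + r₂)/2 = (9.11064×10^7 + 3.63528×10^8)/2 = 2.273172×10^8 km.
On the circular orbit at r = 3.63528×10^8 km, v_c = √(μ/r) = 19.11 km/s.
Vis-viva on the transfer ellipse at r = 3.63528×10^8 km gives v_t = √[μ(2/r − 1/a_t)] = 12.10 km/s.
Δv₂ = |v_t − v_c| = |12.10 − 19.11| = 7.010 km/s.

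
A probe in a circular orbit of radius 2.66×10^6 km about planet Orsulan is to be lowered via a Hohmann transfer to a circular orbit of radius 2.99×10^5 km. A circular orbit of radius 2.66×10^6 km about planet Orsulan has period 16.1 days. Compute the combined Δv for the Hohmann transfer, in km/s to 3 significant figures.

From Kepler's third law T² = 4π²r³/μ at r = 2.66×10^6 km, T = 16.1 days = 16.1 × 86400 s = 1.39104×10^6 s: μ = 4π²r³/T² = 3.83995×10^8 km³/s².
Transfer-ellipse semi-major axis a_t = (r₁ + r₂)/2 = (2.660×10^6 + 2.990×10^5)/2 = 1.4795×10^6 km.
Circular speed at r₁: v₁ = √(μ/r₁) = √(3.83995×10^8/2.660×10^6) = 12.015 km/s.
On the transfer ellipse at r₁, v² = μ(2/r − 1/a) gives v_a = √[μ(2/r₁ − 1/a_t)] = 5.4013 km/s.
First burn Δv₁ = |v_a − v₁| = 6.614 km/s.
At r₂, v₂ = √(μ/r₂) = 35.8366 km/s.
Transfer-orbit speed at r₂: v_p = √[μ(2/r₂ − 1/a_t)] = 48.0519 km/s.
Second burn Δv₂ = |v₂ − v_p| = 12.22 km/s.
Total Δv = Δv₁ + Δv₂ = 18.83 km/s.

Δv = 18.8 km/s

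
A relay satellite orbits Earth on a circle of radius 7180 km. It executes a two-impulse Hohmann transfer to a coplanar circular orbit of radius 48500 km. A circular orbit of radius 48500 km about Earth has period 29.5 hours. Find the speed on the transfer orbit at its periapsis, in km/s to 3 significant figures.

From Kepler's third law T² = 4π²r³/μ at r = 48500 km, T = 29.5 hours = 29.5 × 3600 s = 1.062×10^5 s: μ = 4π²r³/T² = 3.99334×10^5 km³/s².
Transfer-ellipse semi-major axis a_t = (r₁ + r₂)/2 = (7180 + 48500)/2 = 27840 km.
At periapsis, r = 7180 km.
Applying v² = μ(2/r − 1/a_t): v = 9.843 km/s.

v = 9.84 km/s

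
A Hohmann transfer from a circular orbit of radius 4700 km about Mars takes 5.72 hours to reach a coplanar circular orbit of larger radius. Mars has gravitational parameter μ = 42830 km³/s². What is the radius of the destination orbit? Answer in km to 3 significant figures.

Transfer time t = 5.72 hours = 20592 s, and t = π√(a_t³/μ).
So a_t = (μ t²/π²)^(1/3) = (42830 × (20592)² / π²)^(1/3) = 12254 km.
Since a_t = (r₁ + r₂)/2, r₂ = 2a_t − r₁ = 2×12254 − 4700 = 19808 km.

r₂ = 19800 km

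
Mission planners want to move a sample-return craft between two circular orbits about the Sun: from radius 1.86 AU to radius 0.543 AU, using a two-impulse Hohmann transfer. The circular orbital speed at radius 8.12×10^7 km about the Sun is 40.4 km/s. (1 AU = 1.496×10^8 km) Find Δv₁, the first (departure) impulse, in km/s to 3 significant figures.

Δv₁ = 7.15 km/s

From the circular-orbit relation v² = μ/r at r = 8.12×10^7 km: μ = v²r = (40.4)² × 8.12×10^7 = 1.32531×10^11 km³/s².
In km: r₁ = 1.86 × 1.496×10^8 = 2.78256×10^8 km; r₂ = 0.543 × 1.496×10^8 = 8.12328×10^7 km.
The Hohmann ellipse has a_t = (r₁ + r₂)/2 = 1.797444×10^8 km.
Circular speed at r = 2.78256×10^8 km: v_c = √(μ/r) = 21.8241 km/s.
Vis-viva on the transfer ellipse at r = 2.78256×10^8 km gives v_t = √[μ(2/r − 1/a_t)] = 14.6715 km/s.
Δv₁ = |v_t − v_c| = |14.6715 − 21.8241| = 7.153 km/s.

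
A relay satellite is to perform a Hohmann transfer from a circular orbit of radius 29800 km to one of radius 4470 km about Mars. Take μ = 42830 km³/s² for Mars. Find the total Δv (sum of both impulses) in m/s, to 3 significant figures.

Δv = 1570 m/s

Semi-major axis of the transfer orbit: a_t = (29800 + 4470)/2 = 17135 km.
Circular speed at r₁: v₁ = √(μ/r₁) = √(42830/29800) = 1.19885 km/s.
Transfer-orbit speed at r₁ (vis-viva): v_a = √[μ(2/r₁ − 1/a_t)] = 0.612319 km/s.
First burn Δv₁ = |v_a − v₁| = 0.5865 km/s.
At r₂, v₂ = √(μ/r₂) = 3.0954 km/s.
Transfer-orbit speed at r₂: v_p = √[μ(2/r₂ − 1/a_t)] = 4.0821 km/s.
Second burn Δv₂ = |v₂ − v_p| = 0.9867 km/s.
Total Δv = Δv₁ + Δv₂ = 1.573 km/s.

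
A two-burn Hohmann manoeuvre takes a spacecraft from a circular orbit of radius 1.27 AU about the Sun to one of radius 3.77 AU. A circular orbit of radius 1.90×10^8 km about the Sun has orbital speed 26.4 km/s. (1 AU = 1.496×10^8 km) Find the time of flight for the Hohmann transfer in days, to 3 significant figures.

From the circular-orbit relation v² = μ/r at r = 1.90×10^8 km: μ = v²r = (26.4)² × 1.90×10^8 = 1.32422×10^11 km³/s².
In km: r₁ = 1.27 × 1.496×10^8 = 1.89992×10^8 km; r₂ = 3.77 × 1.496×10^8 = 5.63992×10^8 km.
The Hohmann ellipse has a_t = (r₁ + r₂)/2 = 3.76992×10^8 km.
Transfer time t = π√(a_t³/μ) = π√((3.76992×10^8)³ / 1.32422×10^11) = 6.319×10^7 s.
Converting: 6.319×10^7 s ÷ 86400 s/day = 731 days.

t = 731 days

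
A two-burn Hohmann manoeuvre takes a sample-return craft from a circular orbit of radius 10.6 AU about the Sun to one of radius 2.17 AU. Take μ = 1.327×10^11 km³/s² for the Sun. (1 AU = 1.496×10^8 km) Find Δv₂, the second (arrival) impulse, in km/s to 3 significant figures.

Δv₂ = 5.83 km/s

In km: r₁ = 10.6 × 1.496×10^8 = 1.58576×10^9 km; r₂ = 2.17 × 1.496×10^8 = 3.24632×10^8 km.
Transfer-ellipse semi-major axis a_t = (r₁ + r₂)/2 = (1.58576×10^9 + 3.24632×10^8)/2 = 9.55196×10^8 km.
On the circular orbit at r = 3.24632×10^8 km, v_c = √(μ/r) = 20.218 km/s.
Vis-viva on the transfer ellipse at r = 3.24632×10^8 km gives v_t = √[μ(2/r − 1/a_t)] = 26.050 km/s.
Δv₂ = |v_t − v_c| = |26.050 − 20.218| = 5.832 km/s.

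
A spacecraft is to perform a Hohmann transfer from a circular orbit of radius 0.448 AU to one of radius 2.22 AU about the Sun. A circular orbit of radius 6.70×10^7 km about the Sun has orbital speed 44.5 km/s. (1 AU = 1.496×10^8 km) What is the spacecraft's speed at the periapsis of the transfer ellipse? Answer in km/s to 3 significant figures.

v = 57.4 km/s

From the circular-orbit relation v² = μ/r at r = 6.70×10^7 km: μ = v²r = (44.5)² × 6.70×10^7 = 1.32677×10^11 km³/s².
In km: r₁ = 0.448 × 1.496×10^8 = 6.70208×10^7 km; r₂ = 2.22 × 1.496×10^8 = 3.32112×10^8 km.
Semi-major axis of the transfer orbit: a_t = (6.70208×10^7 + 3.32112×10^8)/2 = 1.995664×10^8 km.
The periapsis of the transfer ellipse is at r = 6.70208×10^7 km.
Applying v² = μ(2/r − 1/a_t): v = 57.40 km/s.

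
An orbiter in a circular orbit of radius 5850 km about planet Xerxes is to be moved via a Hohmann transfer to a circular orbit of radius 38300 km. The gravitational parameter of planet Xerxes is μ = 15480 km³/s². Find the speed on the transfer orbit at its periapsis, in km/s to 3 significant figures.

v = 2.14 km/s

Transfer-ellipse semi-major axis a_t = (r₁ + r₂)/2 = (5850 + 38300)/2 = 22075 km.
The periapsis of the transfer ellipse is at r = 5850 km.
Vis-viva: v = √[μ(2/r − 1/a_t)] = √[15480 × (2/5850 − 1/22075)] = 2.143 km/s.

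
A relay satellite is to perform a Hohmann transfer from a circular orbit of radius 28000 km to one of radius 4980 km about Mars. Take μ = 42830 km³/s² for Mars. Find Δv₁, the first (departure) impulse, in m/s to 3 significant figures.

Δv₁ = 557 m/s

Transfer-ellipse semi-major axis a_t = (r₁ + r₂)/2 = (28000 + 4980)/2 = 16490 km.
On the circular orbit at r = 28000 km, v_c = √(μ/r) = 1.2368 km/s.
Vis-viva on the transfer ellipse at r = 28000 km gives v_t = √[μ(2/r − 1/a_t)] = 0.67967 km/s.
Δv₁ = |v_t − v_c| = |0.67967 − 1.2368| = 0.5571 km/s.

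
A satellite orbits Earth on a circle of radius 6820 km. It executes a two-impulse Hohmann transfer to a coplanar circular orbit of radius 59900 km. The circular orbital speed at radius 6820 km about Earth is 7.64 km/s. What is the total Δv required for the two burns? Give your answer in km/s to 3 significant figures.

Δv = 4.01 km/s

From the circular-orbit relation v² = μ/r at r = 6820 km: μ = v²r = (7.64)² × 6820 = 3.98081×10^5 km³/s².
The Hohmann ellipse has a_t = (r₁ + r₂)/2 = 33360 km.
At r₁ the circular-orbit speed is v₁ = √(μ/r₁) = 7.64000 km/s.
On the transfer ellipse at r₁, vis-viva equation gives v_p = √[μ(2/r₁ − 1/a_t)] = 10.2375 km/s.
First burn Δv₁ = |v_p − v₁| = 2.5975 km/s.
At r₂, v₂ = √(μ/r₂) = 2.5779 km/s.
Transfer-orbit speed at r₂: v_a = √[μ(2/r₂ − 1/a_t)] = 1.1656 km/s.
Second burn Δv₂ = |v₂ − v_a| = 1.4123 km/s.
Δv = Δv₁ + Δv₂ = 2.5975 + 1.4123 = 4.010 km/s.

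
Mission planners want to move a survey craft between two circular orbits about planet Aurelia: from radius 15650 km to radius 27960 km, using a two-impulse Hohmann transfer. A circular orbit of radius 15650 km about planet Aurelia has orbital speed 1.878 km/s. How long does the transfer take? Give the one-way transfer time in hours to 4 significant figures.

t = 11.96 hours

From the circular-orbit relation v² = μ/r at r = 15650 km: μ = v²r = (1.878)² × 15650 = 55195.7 km³/s².
Transfer-ellipse semi-major axis a_t = (r₁ + r₂)/2 = (15650 + 27960)/2 = 21805 km.
By Kepler's third law the transfer-orbit period is T = 2π√(a_t³/μ), so t = T/2 = 43060 s.
Converting: 43060 s ÷ 3600 s/hour = 11.96 hours.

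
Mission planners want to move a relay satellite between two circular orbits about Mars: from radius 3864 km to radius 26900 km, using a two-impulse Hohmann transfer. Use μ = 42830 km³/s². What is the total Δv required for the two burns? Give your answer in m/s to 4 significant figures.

The Hohmann ellipse has a_t = (r₁ + r₂)/2 = 15382 km.
At r₁ the circular-orbit speed is v₁ = √(μ/r₁) = 3.32932 km/s.
On the transfer ellipse at r₁, vis-viva equation gives v_p = √[μ(2/r₁ − 1/a_t)] = 4.40276 km/s.
First burn Δv₁ = |v_p − v₁| = 1.0734 km/s.
Circular speed at r₂: v₂ = √(μ/r₂) = 1.26182 km/s.
Transfer-orbit speed at r₂: v_a = √[μ(2/r₂ − 1/a_t)] = 0.632426 km/s.
Second burn Δv₂ = |v₂ − v_a| = 0.62939 km/s.
Δv = Δv₁ + Δv₂ = 1.0734 + 0.62939 = 1.703 km/s.

Δv = 1703 m/s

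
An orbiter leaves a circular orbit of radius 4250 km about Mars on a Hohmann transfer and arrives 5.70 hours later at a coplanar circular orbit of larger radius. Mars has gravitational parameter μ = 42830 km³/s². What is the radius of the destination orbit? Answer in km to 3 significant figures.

Transfer time t = 5.70 hours = 20520 s, and t = π√(a_t³/μ).
So a_t = (μ t²/π²)^(1/3) = (42830 × (20520)² / π²)^(1/3) = 12226 km.
Since a_t = (r₁ + r₂)/2, r₂ = 2a_t − r₁ = 2×12226 − 4250 = 20202 km.

r₂ = 20200 km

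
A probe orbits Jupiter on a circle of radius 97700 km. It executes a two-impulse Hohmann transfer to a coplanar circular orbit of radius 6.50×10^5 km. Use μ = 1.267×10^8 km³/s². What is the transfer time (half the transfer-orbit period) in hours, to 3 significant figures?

t = 17.7 hours

The Hohmann ellipse has a_t = (r₁ + r₂)/2 = 3.7385×10^5 km.
Half the transfer-orbit period gives t = π√(a_t³/μ) = 63800 s.
Converting: 63800 s ÷ 3600 s/hour = 17.7 hours.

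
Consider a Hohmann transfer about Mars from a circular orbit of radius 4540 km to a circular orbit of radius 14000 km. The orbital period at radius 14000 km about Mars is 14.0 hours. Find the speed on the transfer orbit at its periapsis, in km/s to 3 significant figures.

v = 3.77 km/s

From Kepler's third law T² = 4π²r³/μ at r = 14000 km, T = 14.0 hours = 14.0 × 3600 s = 50400 s: μ = 4π²r³/T² = 42646.4 km³/s².
Semi-major axis of the transfer orbit: a_t = (4540 + 14000)/2 = 9270 km.
The periapsis of the transfer ellipse is at r = 4540 km.
Applying v² = μ(2/r − 1/a_t): v = 3.766 km/s.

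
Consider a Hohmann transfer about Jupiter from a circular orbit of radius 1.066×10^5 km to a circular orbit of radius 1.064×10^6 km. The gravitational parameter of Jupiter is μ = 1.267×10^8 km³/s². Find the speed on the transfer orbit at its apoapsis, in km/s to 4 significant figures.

v = 4.657 km/s

Semi-major axis of the transfer orbit: a_t = (1.066×10^5 + 1.064×10^6)/2 = 5.853×10^5 km.
At apoapsis, r = 1.064×10^6 km.
From the vis-viva equation, v = √[μ(2/r − 1/a_t)] = 4.657 km/s.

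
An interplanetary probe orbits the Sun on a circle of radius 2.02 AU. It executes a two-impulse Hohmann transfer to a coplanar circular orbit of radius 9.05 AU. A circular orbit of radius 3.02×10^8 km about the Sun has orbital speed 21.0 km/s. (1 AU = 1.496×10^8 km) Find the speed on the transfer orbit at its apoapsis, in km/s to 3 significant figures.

v = 5.99 km/s

From the circular-orbit relation v² = μ/r at r = 3.02×10^8 km: μ = v²r = (21.0)² × 3.02×10^8 = 1.33182×10^11 km³/s².
In km: r₁ = 2.02 × 1.496×10^8 = 3.02192×10^8 km; r₂ = 9.05 × 1.496×10^8 = 1.35388×10^9 km.
The Hohmann ellipse has a_t = (r₁ + r₂)/2 = 8.28036×10^8 km.
The apoapsis of the transfer ellipse is at r = 1.35388×10^9 km.
From the vis-viva equation, v = √[μ(2/r − 1/a_t)] = 5.992 km/s.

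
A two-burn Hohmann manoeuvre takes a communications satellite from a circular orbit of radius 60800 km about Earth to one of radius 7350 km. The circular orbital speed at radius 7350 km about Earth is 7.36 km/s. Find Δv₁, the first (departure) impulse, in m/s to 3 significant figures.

From the circular-orbit relation v² = μ/r at r = 7350 km: μ = v²r = (7.36)² × 7350 = 3.98147×10^5 km³/s².
Semi-major axis of the transfer orbit: a_t = (60800 + 7350)/2 = 34075 km.
Circular speed at r = 60800 km: v_c = √(μ/r) = 2.559 km/s.
Vis-viva on the transfer ellipse at r = 60800 km gives v_t = √[μ(2/r − 1/a_t)] = 1.188 km/s.
Δv₁ = |v_t − v_c| = |1.188 − 2.559| = 1.371 km/s.

Δv₁ = 1370 m/s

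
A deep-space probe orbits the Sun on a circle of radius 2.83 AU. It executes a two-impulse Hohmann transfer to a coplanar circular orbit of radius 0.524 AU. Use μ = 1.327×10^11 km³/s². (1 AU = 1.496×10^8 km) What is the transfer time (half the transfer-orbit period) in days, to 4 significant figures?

In km: r₁ = 2.83 × 1.496×10^8 = 4.23368×10^8 km; r₂ = 0.524 × 1.496×10^8 = 7.83904×10^7 km.
The Hohmann ellipse has a_t = (r₁ + r₂)/2 = 2.508792×10^8 km.
Half the transfer-orbit period gives t = π√(a_t³/μ) = 3.427×10^7 s.
Converting: 3.427×10^7 s ÷ 86400 s/day = 396.6 days.

t = 396.6 days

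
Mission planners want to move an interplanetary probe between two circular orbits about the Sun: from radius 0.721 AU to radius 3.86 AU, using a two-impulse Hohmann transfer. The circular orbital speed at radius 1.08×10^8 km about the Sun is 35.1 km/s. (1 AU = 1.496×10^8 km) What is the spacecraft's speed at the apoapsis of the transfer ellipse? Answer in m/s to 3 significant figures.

From the circular-orbit relation v² = μ/r at r = 1.08×10^8 km: μ = v²r = (35.1)² × 1.08×10^8 = 1.33057×10^11 km³/s².
In km: r₁ = 0.721 × 1.496×10^8 = 1.078616×10^8 km; r₂ = 3.86 × 1.496×10^8 = 5.77456×10^8 km.
Transfer-ellipse semi-major axis a_t = (r₁ + r₂)/2 = (1.078616×10^8 + 5.77456×10^8)/2 = 3.426588×10^8 km.
The apoapsis of the transfer ellipse is at r = 5.77456×10^8 km.
From the vis-viva equation, v = √[μ(2/r − 1/a_t)] = 8.517 km/s.

v = 8520 m/s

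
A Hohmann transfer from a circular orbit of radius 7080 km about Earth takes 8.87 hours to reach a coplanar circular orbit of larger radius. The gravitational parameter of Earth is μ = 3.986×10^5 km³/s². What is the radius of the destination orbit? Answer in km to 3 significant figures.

Transfer time t = 8.87 hours = 31932 s, and t = π√(a_t³/μ).
So a_t = (μ t²/π²)^(1/3) = (3.986×10^5 × (31932)² / π²)^(1/3) = 34533 km.
Since a_t = (r₁ + r₂)/2, r₂ = 2a_t − r₁ = 2×34533 − 7080 = 61986 km.

r₂ = 62000 km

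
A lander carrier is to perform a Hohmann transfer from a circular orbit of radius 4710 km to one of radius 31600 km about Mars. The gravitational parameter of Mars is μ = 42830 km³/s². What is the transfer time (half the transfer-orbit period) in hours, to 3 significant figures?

t = 10.3 hours

The Hohmann ellipse has a_t = (r₁ + r₂)/2 = 18155 km.
By Kepler's third law the transfer-orbit period is T = 2π√(a_t³/μ), so t = T/2 = 37130 s.
Converting: 37130 s ÷ 3600 s/hour = 10.3 hours.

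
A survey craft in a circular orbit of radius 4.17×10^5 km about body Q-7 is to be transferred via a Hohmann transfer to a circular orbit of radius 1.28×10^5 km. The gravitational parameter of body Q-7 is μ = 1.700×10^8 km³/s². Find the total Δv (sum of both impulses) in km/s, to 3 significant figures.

Δv = 15.0 km/s

Transfer-ellipse semi-major axis a_t = (r₁ + r₂)/2 = (4.170×10^5 + 1.280×10^5)/2 = 2.725×10^5 km.
At r₁ the circular-orbit speed is v₁ = √(μ/r₁) = 20.191 km/s.
Transfer-orbit speed at r₁ (vis-viva equation): v_a = √[μ(2/r₁ − 1/a_t)] = 13.838 km/s.
First burn Δv₁ = |v_a − v₁| = 6.353 km/s.
Circular speed at r₂: v₂ = √(μ/r₂) = 36.443 km/s.
Transfer-orbit speed at r₂: v_p = √[μ(2/r₂ − 1/a_t)] = 45.082 km/s.
Second burn Δv₂ = |v₂ − v_p| = 8.639 km/s.
Total Δv = Δv₁ + Δv₂ = 14.99 km/s.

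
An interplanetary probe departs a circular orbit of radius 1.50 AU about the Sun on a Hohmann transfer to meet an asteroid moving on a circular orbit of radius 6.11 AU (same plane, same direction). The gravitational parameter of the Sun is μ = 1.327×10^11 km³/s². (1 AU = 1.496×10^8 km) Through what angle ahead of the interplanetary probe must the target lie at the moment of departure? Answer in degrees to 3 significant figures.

In km: r₁ = 1.50 × 1.496×10^8 = 2.244×10^8 km; r₂ = 6.11 × 1.496×10^8 = 9.14056×10^8 km.
The Hohmann ellipse has a_t = (r₁ + r₂)/2 = 5.69228×10^8 km.
Transfer time t = π√(a_t³/μ) = 1.1712×10^8 s.
The target's mean motion on its circular orbit is ω₂ = √(μ/r₂³) = 1.3182×10^-8 rad/s.
Angle swept by the target during transfer: ω₂·t = 1.544 rad = 88.46°.
The interplanetary probe traverses 180° on the transfer ellipse, so the target must lead by 180° − 88.46° = 91.5°.

φ = 91.5°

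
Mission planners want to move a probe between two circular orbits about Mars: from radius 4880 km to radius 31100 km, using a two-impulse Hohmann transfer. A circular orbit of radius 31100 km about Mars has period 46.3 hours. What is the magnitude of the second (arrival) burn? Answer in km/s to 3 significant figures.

Δv₂ = 0.562 km/s

From Kepler's third law T² = 4π²r³/μ at r = 31100 km, T = 46.3 hours = 46.3 × 3600 s = 1.6668×10^5 s: μ = 4π²r³/T² = 42743.9 km³/s².
Semi-major axis of the transfer orbit: a_t = (4880 + 31100)/2 = 17990 km.
On the circular orbit at r = 31100 km, v_c = √(μ/r) = 1.17235 km/s.
Transfer-orbit speed at the same r (vis-viva, a = a_t): v_t = √[μ(2/r − 1/a_t)] = 0.610592 km/s.
Δv₂ = |v_t − v_c| = |0.610592 − 1.17235| = 0.5618 km/s.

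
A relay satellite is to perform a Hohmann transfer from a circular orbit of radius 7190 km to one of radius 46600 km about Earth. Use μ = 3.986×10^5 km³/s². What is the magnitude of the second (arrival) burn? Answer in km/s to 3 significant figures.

Semi-major axis of the transfer orbit: a_t = (7190 + 46600)/2 = 26895 km.
On the circular orbit at r = 46600 km, v_c = √(μ/r) = 2.92466 km/s.
Transfer-orbit speed at the same r (vis-viva, a = a_t): v_t = √[μ(2/r − 1/a_t)] = 1.51218 km/s.
Δv₂ = |v_t − v_c| = |1.51218 − 2.92466| = 1.412 km/s.

Δv₂ = 1.41 km/s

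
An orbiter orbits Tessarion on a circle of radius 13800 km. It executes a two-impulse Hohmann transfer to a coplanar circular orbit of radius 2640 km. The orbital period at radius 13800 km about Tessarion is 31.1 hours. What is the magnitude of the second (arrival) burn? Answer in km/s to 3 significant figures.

Δv₂ = 0.524 km/s

From Kepler's third law T² = 4π²r³/μ at r = 13800 km, T = 31.1 hours = 31.1 × 3600 s = 1.1196×10^5 s: μ = 4π²r³/T² = 8276.97 km³/s².
The Hohmann ellipse has a_t = (r₁ + r₂)/2 = 8220 km.
On the circular orbit at r = 2640 km, v_c = √(μ/r) = 1.77065 km/s.
Vis-viva on the transfer ellipse at r = 2640 km gives v_t = √[μ(2/r − 1/a_t)] = 2.29423 km/s.
Δv₂ = |v_t − v_c| = |2.29423 − 1.77065| = 0.5236 km/s.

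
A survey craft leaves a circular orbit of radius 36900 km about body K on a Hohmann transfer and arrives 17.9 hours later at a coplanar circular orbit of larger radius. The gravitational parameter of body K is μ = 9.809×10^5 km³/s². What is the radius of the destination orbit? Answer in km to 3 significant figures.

Transfer time t = 17.9 hours = 64440 s, and t = π√(a_t³/μ).
So a_t = (μ t²/π²)^(1/3) = (9.809×10^5 × (64440)² / π²)^(1/3) = 74452 km.
Since a_t = (r₁ + r₂)/2, r₂ = 2a_t − r₁ = 2×74452 − 36900 = 1.12004×10^5 km.

r₂ = 1.12×10^5 km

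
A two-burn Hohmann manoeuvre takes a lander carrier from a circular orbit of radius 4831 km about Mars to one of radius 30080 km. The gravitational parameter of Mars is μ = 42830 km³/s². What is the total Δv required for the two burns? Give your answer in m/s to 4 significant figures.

Δv = 1497 m/s

Semi-major axis of the transfer orbit: a_t = (4831 + 30080)/2 = 17455.5 km.
Circular speed at r₁: v₁ = √(μ/r₁) = √(42830/4831) = 2.97753 km/s.
Transfer-orbit speed at r₁ (vis-viva): v_p = √[μ(2/r₁ − 1/a_t)] = 3.90866 km/s.
First burn Δv₁ = |v_p − v₁| = 0.9311 km/s.
Circular speed at r₂: v₂ = √(μ/r₂) = 1.19326 km/s.
Transfer-orbit speed at r₂: v_a = √[μ(2/r₂ − 1/a_t)] = 0.627751 km/s.
Second burn Δv₂ = |v₂ − v_a| = 0.5655 km/s.
Δv = Δv₁ + Δv₂ = 0.9311 + 0.5655 = 1.497 km/s.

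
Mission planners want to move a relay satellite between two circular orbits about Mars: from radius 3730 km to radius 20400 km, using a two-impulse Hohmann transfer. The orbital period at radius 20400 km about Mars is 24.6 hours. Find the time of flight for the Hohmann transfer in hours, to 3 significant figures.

From Kepler's third law T² = 4π²r³/μ at r = 20400 km, T = 24.6 hours = 24.6 × 3600 s = 88560 s: μ = 4π²r³/T² = 42734.1 km³/s².
The Hohmann ellipse has a_t = (r₁ + r₂)/2 = 12065 km.
Half the transfer-orbit period gives t = π√(a_t³/μ) = 20140 s.
Converting: 20140 s ÷ 3600 s/hour = 5.59 hours.

t = 5.59 hours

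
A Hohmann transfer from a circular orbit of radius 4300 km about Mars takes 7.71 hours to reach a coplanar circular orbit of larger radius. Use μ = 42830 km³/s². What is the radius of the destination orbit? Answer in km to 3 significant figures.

Transfer time t = 7.71 hours = 27756 s, and t = π√(a_t³/μ).
So a_t = (μ t²/π²)^(1/3) = (42830 × (27756)² / π²)^(1/3) = 14953 km.
Since a_t = (r₁ + r₂)/2, r₂ = 2a_t − r₁ = 2×14953 − 4300 = 25606 km.

r₂ = 25600 km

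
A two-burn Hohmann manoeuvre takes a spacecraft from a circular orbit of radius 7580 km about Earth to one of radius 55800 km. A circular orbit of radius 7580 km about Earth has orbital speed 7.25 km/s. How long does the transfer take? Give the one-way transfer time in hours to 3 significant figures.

t = 7.80 hours

From the circular-orbit relation v² = μ/r at r = 7580 km: μ = v²r = (7.25)² × 7580 = 3.98424×10^5 km³/s².
Semi-major axis of the transfer orbit: a_t = (7580 + 55800)/2 = 31690 km.
By Kepler's third law the transfer-orbit period is T = 2π√(a_t³/μ), so t = T/2 = 28080 s.
Converting: 28080 s ÷ 3600 s/hour = 7.80 hours.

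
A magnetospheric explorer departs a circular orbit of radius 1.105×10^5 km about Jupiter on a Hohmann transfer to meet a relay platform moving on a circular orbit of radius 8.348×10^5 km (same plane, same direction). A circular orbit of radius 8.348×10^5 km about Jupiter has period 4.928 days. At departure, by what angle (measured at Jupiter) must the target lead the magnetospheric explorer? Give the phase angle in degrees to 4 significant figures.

φ = 103.3°

From Kepler's third law T² = 4π²r³/μ at r = 8.348×10^5 km, T = 4.928 days = 4.928 × 86400 s = 4.257792×10^5 s: μ = 4π²r³/T² = 1.26689×10^8 km³/s².
Transfer-ellipse semi-major axis a_t = (r₁ + r₂)/2 = (1.105×10^5 + 8.348×10^5)/2 = 4.7265×10^5 km.
The half-period of the transfer ellipse is t = π√(a_t³/μ) = 90696 s.
The target's mean motion on its circular orbit is ω₂ = √(μ/r₂³) = 1.4757×10^-5 rad/s.
Angle swept by the target during transfer: ω₂·t = 1.3384 rad = 76.68°.
The magnetospheric explorer traverses 180° on the transfer ellipse, so the target must lead by 180° − 76.68° = 103.3°.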